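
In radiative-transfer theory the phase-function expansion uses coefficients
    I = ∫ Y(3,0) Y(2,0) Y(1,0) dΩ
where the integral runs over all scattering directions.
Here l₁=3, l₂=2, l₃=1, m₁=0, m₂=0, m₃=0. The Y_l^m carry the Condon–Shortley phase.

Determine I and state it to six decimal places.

0.247767

m-sum 0 ✓  L=6 even ✓  1≤1≤5 ✓
Π(2lᵢ+1) = 7×5×3 = 105
triangle coeff Δ(3,2,1) = 1/105
Σ_t [2,2]: t=2:+1/4 = 1/4
(3j)²=3/35 [(3 2 1; 0 0 0)], sign=-1
(m-triple is (0,0,0) — same symbol as above.)
⇒ 4πI² = 27/35
I = (+1)√(27/35/(4π)) = 0.24776670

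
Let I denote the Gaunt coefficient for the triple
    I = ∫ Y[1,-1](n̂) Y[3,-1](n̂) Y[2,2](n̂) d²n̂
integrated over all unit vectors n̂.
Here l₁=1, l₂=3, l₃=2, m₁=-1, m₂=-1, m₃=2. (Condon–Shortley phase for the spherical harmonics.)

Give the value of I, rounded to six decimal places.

Checks pass: Σm=0; 6 even; l₃=2∈[2,4].
(2·1+1)(2·3+1)(2·2+1) = 105
Δ: 2! 0! 4! / 7! → 1/105
sum: t=1:−1/4 = -1/4
3j²(1 3 2; 0 0 0) = Δ·Π!·Σ² = 3/35  (sign -1)
sum: t=2:+1/48 = 1/48
3j²(1 3 2; -1 -1 2) = Δ·Π!·Σ² = 1/105  (sign +1)
combine: 4πI² = 105·3/35·1/105 = 3/35
take √, sign -1: I = -0.08258890

-0.082589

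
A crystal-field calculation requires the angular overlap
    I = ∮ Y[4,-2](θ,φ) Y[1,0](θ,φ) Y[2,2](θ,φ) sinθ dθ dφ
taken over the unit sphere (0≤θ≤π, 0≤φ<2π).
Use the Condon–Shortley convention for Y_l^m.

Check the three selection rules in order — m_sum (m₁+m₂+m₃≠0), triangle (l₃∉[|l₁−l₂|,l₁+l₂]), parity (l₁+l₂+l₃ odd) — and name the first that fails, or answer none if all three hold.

triangle

Σmᵢ = 0  ✓
l₃∈[|l₁−l₂|,l₁+l₂]=[3,5], have l₃=2  ✗
Σlᵢ = 7 ⇒ odd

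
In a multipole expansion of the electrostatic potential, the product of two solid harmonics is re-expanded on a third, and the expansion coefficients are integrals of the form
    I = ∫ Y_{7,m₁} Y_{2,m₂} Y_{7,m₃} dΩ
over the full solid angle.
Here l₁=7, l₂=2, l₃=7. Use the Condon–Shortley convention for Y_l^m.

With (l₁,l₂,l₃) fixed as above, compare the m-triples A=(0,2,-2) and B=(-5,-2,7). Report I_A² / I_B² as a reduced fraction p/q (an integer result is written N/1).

108/13

l's match ⇒ only the (l;m) 3-j factors differ between A and B.
A: triangle coeff Δ(7,2,7) = 1/185640; Σ_t [2,2]: t=2:+1/2419200 = 1/2419200; (3j)²=27/1105 [(7 2 7; 0 2 -2)], sign=-1
B: triangle coeff Δ(7,2,7) = 1/185640; Σ_t [0,0]: t=0:+1/1916006400 = 1/1916006400; (3j)²=1/340 [(7 2 7; -5 -2 7)], sign=+1
I_A²/I_B² = (27/1105)/(1/340) = 108/13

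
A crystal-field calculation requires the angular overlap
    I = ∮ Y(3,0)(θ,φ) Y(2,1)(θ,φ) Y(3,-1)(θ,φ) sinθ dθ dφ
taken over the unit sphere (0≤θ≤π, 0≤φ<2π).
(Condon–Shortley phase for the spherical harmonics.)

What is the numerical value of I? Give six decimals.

Checks pass: Σm=0; 8 even; l₃=3∈[1,5].
(2·3+1)(2·2+1)(2·3+1) = 245
Δ: 2! 4! 2! / 9! → 1/3780
sum: t=0:+1/24 t=1:−1/4 t=2:+1/24 = -1/6
3j²(3 2 3; 0 0 0) = Δ·Π!·Σ² = 4/105  (sign +1)
sum: t=1:−1/8 t=2:+1/12 = -1/24
3j²(3 2 3; 0 1 -1) = Δ·Π!·Σ² = 1/210  (sign -1)
combine: 4πI² = 245·4/105·1/210 = 2/45
take √, sign -1: I = -0.05947080

-0.059471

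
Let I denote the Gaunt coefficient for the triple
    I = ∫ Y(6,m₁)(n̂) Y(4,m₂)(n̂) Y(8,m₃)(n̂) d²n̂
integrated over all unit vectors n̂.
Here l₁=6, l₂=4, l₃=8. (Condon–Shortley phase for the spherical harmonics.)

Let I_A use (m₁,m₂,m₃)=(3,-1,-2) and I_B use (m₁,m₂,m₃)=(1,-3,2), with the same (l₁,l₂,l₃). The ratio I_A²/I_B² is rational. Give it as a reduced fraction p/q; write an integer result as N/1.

61605/115934

Same 6,4,8: normalisation and zero-m 3j drop out of the ratio.
A: Δ: 2! 10! 6! / 19! → 1/23279256; sum: t=0:+1/2177280 t=1:−1/3870720 t=2:+1/87091200 = 37/174182400; 3j²(6 4 8; 3 -1 -2) = Δ·Π!·Σ² = 20535/2586584  (sign +1)
B: Δ: 2! 10! 6! / 19! → 1/23279256; sum: t=0:+1/3456000 t=1:−1/12441600 = 13/62208000; 3j²(6 4 8; 1 -3 2) = Δ·Π!·Σ² = 637/42636  (sign +1)
I_A²/I_B² = (20535/2586584)/(637/42636) = 61605/115934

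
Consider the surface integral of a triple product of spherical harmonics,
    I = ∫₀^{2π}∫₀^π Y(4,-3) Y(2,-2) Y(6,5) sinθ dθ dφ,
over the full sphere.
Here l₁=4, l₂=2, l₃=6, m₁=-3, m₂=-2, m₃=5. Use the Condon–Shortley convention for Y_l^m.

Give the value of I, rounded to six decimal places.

-0.288917

m-sum 0 ✓  L=12 even ✓  2≤6≤6 ✓
Π(2lᵢ+1) = 9×5×13 = 585
triangle coeff Δ(4,2,6) = 1/6435
Σ_t [0,0]: t=0:+1/2304 = 1/2304
(3j)²=5/143 [(4 2 6; 0 0 0)], sign=+1
Σ_t [0,0]: t=0:+1/120960 = 1/120960
(3j)²=2/39 [(4 2 6; -3 -2 5)], sign=-1
⇒ 4πI² = 150/143
I = (-1)√(150/143/(4π)) = -0.28891672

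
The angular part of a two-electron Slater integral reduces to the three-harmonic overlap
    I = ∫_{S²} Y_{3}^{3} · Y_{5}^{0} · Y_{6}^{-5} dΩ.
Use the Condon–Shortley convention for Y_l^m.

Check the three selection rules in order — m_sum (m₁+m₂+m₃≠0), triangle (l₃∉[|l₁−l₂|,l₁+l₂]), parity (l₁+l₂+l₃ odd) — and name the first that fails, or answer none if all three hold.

m₁+m₂+m₃ = 3 + 0 − 5 = -2  ✗
triangle: |3−5|=2 ≤ l₃=6 ≤ 3+5=8
parity: l₁+l₂+l₃ = 14 is even

m_sum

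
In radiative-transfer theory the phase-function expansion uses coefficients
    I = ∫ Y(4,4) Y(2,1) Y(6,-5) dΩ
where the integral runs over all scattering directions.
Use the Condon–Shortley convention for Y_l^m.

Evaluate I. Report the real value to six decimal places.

m-sum 0 ✓  L=12 even ✓  2≤6≤6 ✓
Π(2lᵢ+1) = 9×5×13 = 585
triangle coeff Δ(4,2,6) = 1/6435
Σ_t [0,0]: t=0:+1/2304 = 1/2304
(3j)²=5/143 [(4 2 6; 0 0 0)], sign=+1
Σ_t [0,0]: t=0:+1/241920 = 1/241920
(3j)²=1/39 [(4 2 6; 4 1 -5)], sign=-1
⇒ 4πI² = 75/143
I = (-1)√(75/143/(4π)) = -0.20429497

-0.204295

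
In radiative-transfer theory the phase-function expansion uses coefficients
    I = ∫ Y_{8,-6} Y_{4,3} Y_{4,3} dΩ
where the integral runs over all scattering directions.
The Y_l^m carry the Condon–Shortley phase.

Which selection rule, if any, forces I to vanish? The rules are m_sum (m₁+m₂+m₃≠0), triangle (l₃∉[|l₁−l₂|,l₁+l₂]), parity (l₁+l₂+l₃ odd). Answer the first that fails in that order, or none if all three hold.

azimuthal sum: -6 + 3 + 3 = 0  ✓
4 ≤ 4 ≤ 12 (triangle on l)  ✓
L = 8 + 4 + 4 = 16 (even)  ✓

none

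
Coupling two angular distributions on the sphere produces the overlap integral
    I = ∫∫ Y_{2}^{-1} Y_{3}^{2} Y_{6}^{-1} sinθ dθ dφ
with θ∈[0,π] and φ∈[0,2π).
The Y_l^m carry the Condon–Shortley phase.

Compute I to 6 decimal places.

triangle: need 1≤l₃≤5, have 6; I=0

0.000000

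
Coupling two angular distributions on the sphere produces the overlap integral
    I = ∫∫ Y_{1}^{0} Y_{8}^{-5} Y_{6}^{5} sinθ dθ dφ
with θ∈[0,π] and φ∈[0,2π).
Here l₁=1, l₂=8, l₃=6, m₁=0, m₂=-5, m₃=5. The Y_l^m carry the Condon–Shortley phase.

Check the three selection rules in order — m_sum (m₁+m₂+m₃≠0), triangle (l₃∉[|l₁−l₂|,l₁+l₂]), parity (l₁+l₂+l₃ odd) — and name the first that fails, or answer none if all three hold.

triangle

azimuthal sum: 0 − 5 + 5 = 0  ✓
7 ≤ 6 ≤ 9 (triangle on l)  ✗
L = 1 + 8 + 6 = 15 (odd)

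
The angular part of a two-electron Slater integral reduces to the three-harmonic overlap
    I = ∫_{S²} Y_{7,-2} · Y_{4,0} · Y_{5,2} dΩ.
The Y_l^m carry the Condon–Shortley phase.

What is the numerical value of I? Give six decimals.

0.037709

m-sum 0 ✓  L=16 even ✓  3≤5≤11 ✓
Π(2lᵢ+1) = 15×9×11 = 1485
triangle coeff Δ(7,4,5) = 1/6126120
Σ_t [2,4]: t=2:+1/69120 t=3:−1/20736 t=4:+1/69120 = -1/51840
(3j)²=280/21879 [(7 4 5; 0 0 0)], sign=+1
Σ_t [2,4]: t=2:+1/483840 t=3:−1/51840 t=4:+1/69120 = -1/362880
(3j)²=16/17017 [(7 4 5; -2 0 2)], sign=+1
⇒ 4πI² = 9600/537251
I = (+1)√(9600/537251/(4π)) = 0.03770874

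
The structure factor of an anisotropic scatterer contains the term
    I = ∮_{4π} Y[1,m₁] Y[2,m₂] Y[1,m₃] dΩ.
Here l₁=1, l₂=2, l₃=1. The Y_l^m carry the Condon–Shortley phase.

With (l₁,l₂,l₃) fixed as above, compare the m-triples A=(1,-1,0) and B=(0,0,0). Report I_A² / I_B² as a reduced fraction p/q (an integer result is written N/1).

Same 1,2,1: normalisation and zero-m 3j drop out of the ratio.
A: Δ: 2! 0! 2! / 5! → 1/30; sum: t=0:+1/2 = 1/2; 3j²(1 2 1; 1 -1 0) = Δ·Π!·Σ² = 1/10  (sign -1)
B: Δ: 2! 0! 2! / 5! → 1/30; sum: t=1:−1/1 = -1/1; 3j²(1 2 1; 0 0 0) = Δ·Π!·Σ² = 2/15  (sign +1)
I_A²/I_B² = (1/10)/(2/15) = 3/4

3/4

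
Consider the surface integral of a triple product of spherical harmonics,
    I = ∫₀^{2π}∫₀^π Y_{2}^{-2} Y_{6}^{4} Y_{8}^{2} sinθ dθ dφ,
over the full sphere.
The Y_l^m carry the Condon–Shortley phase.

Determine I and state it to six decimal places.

0.000000

-2 + 4 + 2 = 4 ≠ 0: azimuthal integral kills it; I = 0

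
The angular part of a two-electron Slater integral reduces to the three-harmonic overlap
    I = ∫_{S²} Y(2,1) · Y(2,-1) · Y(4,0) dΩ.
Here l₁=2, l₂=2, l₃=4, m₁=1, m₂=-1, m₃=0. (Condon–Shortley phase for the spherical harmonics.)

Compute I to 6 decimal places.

m-sum 0 ✓  L=8 even ✓  0≤4≤4 ✓
Π(2lᵢ+1) = 5×5×9 = 225
triangle coeff Δ(2,2,4) = 1/630
Σ_t [0,0]: t=0:+1/16 = 1/16
(3j)²=2/35 [(2 2 4; 0 0 0)], sign=+1
Σ_t [0,0]: t=0:+1/36 = 1/36
(3j)²=8/315 [(2 2 4; 1 -1 0)], sign=+1
⇒ 4πI² = 16/49
I = (+1)√(16/49/(4π)) = 0.16119702

0.161197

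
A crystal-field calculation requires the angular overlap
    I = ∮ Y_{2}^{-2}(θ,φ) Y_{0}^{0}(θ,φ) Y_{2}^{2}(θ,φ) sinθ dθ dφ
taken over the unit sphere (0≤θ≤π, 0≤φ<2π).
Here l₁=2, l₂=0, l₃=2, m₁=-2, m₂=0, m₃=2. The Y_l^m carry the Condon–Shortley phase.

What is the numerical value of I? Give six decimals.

Rules hold: Σm=0, L=4 even, 2≤2≤2.
N = 5·1·5 = 25
Δ = 0!·4!·0!/5! = 1/5
Racah Σ t=0..0: t=0:+1/4 = 1/4
⇒ 3j(2 0 2; 0 0 0)² = 1/5, sgn +1
Racah Σ t=0..0: t=0:+1/24 = 1/24
⇒ 3j(2 0 2; -2 0 2)² = 1/5, sgn +1
4πI² = N·(3j₀)²·(3jₘ)² = 1/1
I = +1·√(1/4π) = 0.28209479

0.282095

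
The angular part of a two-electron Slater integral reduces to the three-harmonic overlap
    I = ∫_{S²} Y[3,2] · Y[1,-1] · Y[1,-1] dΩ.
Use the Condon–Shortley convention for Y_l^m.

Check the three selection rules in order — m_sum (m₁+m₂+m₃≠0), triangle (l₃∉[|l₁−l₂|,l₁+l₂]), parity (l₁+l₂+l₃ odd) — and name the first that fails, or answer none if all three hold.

m₁+m₂+m₃ = 2 − 1 − 1 = 0  ✓
triangle: |3−1|=2 ≤ l₃=1 ≤ 3+1=4  ✗
parity: l₁+l₂+l₃ = 5 is odd

triangle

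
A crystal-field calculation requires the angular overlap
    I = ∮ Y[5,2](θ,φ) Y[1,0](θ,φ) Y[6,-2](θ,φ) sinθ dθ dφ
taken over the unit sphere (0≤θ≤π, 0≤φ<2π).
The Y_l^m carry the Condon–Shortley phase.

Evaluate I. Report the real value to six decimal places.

Rules hold: Σm=0, L=12 even, 4≤6≤6.
N = 11·3·13 = 429
Δ = 0!·10!·2!/13! = 1/858
Racah Σ t=0..0: t=0:+1/14400 = 1/14400
⇒ 3j(5 1 6; 0 0 0)² = 6/143, sgn +1
Racah Σ t=0..0: t=0:+1/30240 = 1/30240
⇒ 3j(5 1 6; 2 0 -2)² = 16/429, sgn +1
4πI² = N·(3j₀)²·(3jₘ)² = 96/143
I = +1·√(0.671329/4π) = 0.23113338

0.231133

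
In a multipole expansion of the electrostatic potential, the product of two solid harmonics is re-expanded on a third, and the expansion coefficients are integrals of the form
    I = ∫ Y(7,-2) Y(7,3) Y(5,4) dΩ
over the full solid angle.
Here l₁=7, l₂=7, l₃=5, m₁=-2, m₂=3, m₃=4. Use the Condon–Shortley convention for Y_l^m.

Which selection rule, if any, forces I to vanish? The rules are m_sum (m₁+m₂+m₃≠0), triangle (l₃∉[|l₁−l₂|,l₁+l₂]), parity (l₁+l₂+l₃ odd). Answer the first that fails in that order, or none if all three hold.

m_sum

azimuthal sum: -2 + 3 + 4 = 5  ✗
0 ≤ 5 ≤ 14 (triangle on l)
L = 7 + 7 + 5 = 19 (odd)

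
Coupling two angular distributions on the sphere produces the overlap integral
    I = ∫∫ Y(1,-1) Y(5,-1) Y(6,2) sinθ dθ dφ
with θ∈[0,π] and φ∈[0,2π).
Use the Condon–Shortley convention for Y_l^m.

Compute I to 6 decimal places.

0.216205

Rules hold: Σm=0, L=12 even, 4≤6≤6.
N = 3·11·13 = 429
Δ = 0!·2!·10!/13! = 1/858
Racah Σ t=0..0: t=0:+1/14400 = 1/14400
⇒ 3j(1 5 6; 0 0 0)² = 6/143, sgn +1
Racah Σ t=0..0: t=0:+1/34560 = 1/34560
⇒ 3j(1 5 6; -1 -1 2)² = 14/429, sgn +1
4πI² = N·(3j₀)²·(3jₘ)² = 84/143
I = +1·√(0.587413/4π) = 0.21620548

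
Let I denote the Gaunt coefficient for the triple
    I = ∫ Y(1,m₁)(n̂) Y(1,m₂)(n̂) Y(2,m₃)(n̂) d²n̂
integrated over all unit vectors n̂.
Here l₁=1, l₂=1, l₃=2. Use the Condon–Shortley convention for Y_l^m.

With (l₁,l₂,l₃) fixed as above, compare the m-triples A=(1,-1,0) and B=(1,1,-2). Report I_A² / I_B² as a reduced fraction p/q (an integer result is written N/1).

1/6

l's match ⇒ only the (l;m) 3-j factors differ between A and B.
A: triangle coeff Δ(1,1,2) = 1/30; Σ_t [0,0]: t=0:+1/4 = 1/4; (3j)²=1/30 [(1 1 2; 1 -1 0)], sign=+1
B: triangle coeff Δ(1,1,2) = 1/30; Σ_t [0,0]: t=0:+1/4 = 1/4; (3j)²=1/5 [(1 1 2; 1 1 -2)], sign=+1
I_A²/I_B² = (1/30)/(1/5) = 1/6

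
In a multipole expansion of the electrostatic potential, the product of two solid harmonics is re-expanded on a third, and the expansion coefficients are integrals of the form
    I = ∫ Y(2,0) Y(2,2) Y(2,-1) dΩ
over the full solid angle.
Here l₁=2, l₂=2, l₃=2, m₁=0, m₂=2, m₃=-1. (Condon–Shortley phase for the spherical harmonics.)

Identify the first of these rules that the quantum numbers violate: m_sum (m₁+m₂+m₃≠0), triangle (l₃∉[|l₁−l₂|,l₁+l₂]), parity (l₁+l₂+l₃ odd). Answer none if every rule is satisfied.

m_sum

Σmᵢ = 1  ✗
l₃∈[|l₁−l₂|,l₁+l₂]=[0,4], have l₃=2
Σlᵢ = 6 ⇒ even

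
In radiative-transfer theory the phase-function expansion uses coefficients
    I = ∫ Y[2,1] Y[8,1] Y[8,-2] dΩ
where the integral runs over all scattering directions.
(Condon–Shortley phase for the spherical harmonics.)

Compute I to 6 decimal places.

Rules hold: Σm=0, L=18 even, 6≤8≤10.
N = 5·17·17 = 1445
Δ = 2!·2!·14!/19! = 1/348840
Racah Σ t=0..2: t=0:+1/116121600 t=1:−1/25401600 t=2:+1/116121600 = -1/45158400
⇒ 3j(2 8 8; 0 0 0)² = 24/1615, sgn -1
Racah Σ t=0..1: t=0:+1/87091200 t=1:−1/58060800 = -1/174182400
⇒ 3j(2 8 8; 1 1 -2)² = 7/2584, sgn -1
4πI² = N·(3j₀)²·(3jₘ)² = 21/361
I = +1·√(0.0581717/4π) = 0.06803793

0.068038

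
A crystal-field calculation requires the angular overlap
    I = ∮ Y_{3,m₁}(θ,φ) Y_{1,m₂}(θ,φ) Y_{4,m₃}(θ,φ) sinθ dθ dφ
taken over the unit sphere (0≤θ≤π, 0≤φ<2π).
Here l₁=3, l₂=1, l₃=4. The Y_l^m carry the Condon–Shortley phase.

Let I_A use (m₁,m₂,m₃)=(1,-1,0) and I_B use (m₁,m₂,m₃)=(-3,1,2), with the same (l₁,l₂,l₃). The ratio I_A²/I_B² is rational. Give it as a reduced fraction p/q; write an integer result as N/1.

Shared (l₁,l₂,l₃)=(3,1,4): N and (l;000)² cancel in I_A²/I_B².
A: Δ = 0!·6!·2!/9! = 1/252; Racah Σ t=0..0: t=0:+1/96 = 1/96; ⇒ 3j(3 1 4; 1 -1 0)² = 1/42, sgn +1
B: Δ = 0!·6!·2!/9! = 1/252; Racah Σ t=0..0: t=0:+1/1440 = 1/1440; ⇒ 3j(3 1 4; -3 1 2)² = 1/252, sgn +1
I_A²/I_B² = (1/42)/(1/252) = 6/1

6/1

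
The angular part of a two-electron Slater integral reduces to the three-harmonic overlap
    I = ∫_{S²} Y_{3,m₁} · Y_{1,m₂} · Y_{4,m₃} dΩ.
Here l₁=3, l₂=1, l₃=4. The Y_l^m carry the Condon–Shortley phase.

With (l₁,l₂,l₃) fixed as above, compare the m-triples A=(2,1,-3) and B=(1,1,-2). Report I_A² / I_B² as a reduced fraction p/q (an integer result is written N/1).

7/5

Same 3,1,4: normalisation and zero-m 3j drop out of the ratio.
A: Δ: 0! 6! 2! / 9! → 1/252; sum: t=0:+1/240 = 1/240; 3j²(3 1 4; 2 1 -3) = Δ·Π!·Σ² = 1/12  (sign -1)
B: Δ: 0! 6! 2! / 9! → 1/252; sum: t=0:+1/96 = 1/96; 3j²(3 1 4; 1 1 -2) = Δ·Π!·Σ² = 5/84  (sign +1)
I_A²/I_B² = (1/12)/(5/84) = 7/5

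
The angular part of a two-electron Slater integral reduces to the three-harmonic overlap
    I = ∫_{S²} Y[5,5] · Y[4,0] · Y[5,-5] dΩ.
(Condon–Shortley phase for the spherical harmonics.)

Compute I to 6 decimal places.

Rules hold: Σm=0, L=14 even, 1≤5≤9.
N = 11·9·11 = 1089
Δ = 4!·6!·4!/15! = 1/3153150
Racah Σ t=0..4: t=0:+1/69120 t=1:−1/1728 t=2:+1/576 t=3:−1/1728 t=4:+1/69120 = 7/11520
⇒ 3j(5 4 5; 0 0 0)² = 2/143, sgn -1
Racah Σ t=0..0: t=0:+1/414720 = 1/414720
⇒ 3j(5 4 5; 5 0 -5)² = 2/143, sgn +1
4πI² = N·(3j₀)²·(3jₘ)² = 36/169
I = -1·√(0.213018/4π) = -0.13019760

-0.130198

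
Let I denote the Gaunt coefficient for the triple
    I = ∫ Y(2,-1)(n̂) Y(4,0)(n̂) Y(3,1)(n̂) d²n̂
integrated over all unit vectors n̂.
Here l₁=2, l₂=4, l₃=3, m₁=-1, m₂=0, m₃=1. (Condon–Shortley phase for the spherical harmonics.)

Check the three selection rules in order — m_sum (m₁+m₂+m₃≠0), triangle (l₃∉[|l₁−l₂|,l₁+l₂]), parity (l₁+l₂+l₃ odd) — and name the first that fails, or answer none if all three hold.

m₁+m₂+m₃ = -1 + 0 + 1 = 0  ✓
triangle: |2−4|=2 ≤ l₃=3 ≤ 2+4=6  ✓
parity: l₁+l₂+l₃ = 9 is odd  ✗

parity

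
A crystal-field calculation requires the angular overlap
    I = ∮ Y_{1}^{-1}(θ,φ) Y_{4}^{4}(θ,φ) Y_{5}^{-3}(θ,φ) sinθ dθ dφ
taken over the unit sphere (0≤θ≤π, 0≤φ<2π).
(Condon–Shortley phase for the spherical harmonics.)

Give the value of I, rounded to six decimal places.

Rules hold: Σm=0, L=10 even, 3≤5≤5.
N = 3·9·11 = 297
Δ = 0!·2!·8!/11! = 1/495
Racah Σ t=0..0: t=0:+1/576 = 1/576
⇒ 3j(1 4 5; 0 0 0)² = 5/99, sgn -1
Racah Σ t=0..0: t=0:+1/80640 = 1/80640
⇒ 3j(1 4 5; -1 4 -3)² = 1/495, sgn +1
4πI² = N·(3j₀)²·(3jₘ)² = 1/33
I = -1·√(0.030303/4π) = -0.04910640

-0.049106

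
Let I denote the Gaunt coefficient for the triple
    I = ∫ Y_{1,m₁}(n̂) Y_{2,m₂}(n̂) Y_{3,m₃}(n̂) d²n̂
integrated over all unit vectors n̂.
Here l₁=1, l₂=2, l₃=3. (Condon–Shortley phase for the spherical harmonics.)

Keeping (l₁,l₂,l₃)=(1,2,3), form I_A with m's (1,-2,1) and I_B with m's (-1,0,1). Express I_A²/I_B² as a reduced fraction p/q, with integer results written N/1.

Shared (l₁,l₂,l₃)=(1,2,3): N and (l;000)² cancel in I_A²/I_B².
A: Δ = 0!·2!·4!/7! = 1/105; Racah Σ t=0..0: t=0:+1/48 = 1/48; ⇒ 3j(1 2 3; 1 -2 1)² = 1/105, sgn +1
B: Δ = 0!·2!·4!/7! = 1/105; Racah Σ t=0..0: t=0:+1/8 = 1/8; ⇒ 3j(1 2 3; -1 0 1)² = 2/35, sgn +1
I_A²/I_B² = (1/105)/(2/35) = 1/6

1/6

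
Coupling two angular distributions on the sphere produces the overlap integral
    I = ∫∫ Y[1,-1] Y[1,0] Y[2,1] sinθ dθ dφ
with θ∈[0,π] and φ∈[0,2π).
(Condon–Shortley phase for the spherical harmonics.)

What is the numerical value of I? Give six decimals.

Checks pass: Σm=0; 4 even; l₃=2∈[0,2].
(2·1+1)(2·1+1)(2·2+1) = 45
Δ: 0! 2! 2! / 5! → 1/30
sum: t=0:+1/1 = 1/1
3j²(1 1 2; 0 0 0) = Δ·Π!·Σ² = 2/15  (sign +1)
sum: t=0:+1/2 = 1/2
3j²(1 1 2; -1 0 1) = Δ·Π!·Σ² = 1/10  (sign -1)
combine: 4πI² = 45·2/15·1/10 = 3/5
take √, sign -1: I = -0.21850969

-0.218510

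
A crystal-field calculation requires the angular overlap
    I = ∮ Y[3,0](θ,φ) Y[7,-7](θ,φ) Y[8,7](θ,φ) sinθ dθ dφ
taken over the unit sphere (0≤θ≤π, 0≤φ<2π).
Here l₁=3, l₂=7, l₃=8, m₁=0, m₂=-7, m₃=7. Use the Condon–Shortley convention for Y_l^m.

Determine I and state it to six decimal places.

0.200072

Rules hold: Σm=0, L=18 even, 4≤8≤10.
N = 7·15·17 = 1785
Δ = 2!·4!·12!/19! = 1/5290740
Racah Σ t=0..2: t=0:+1/7257600 t=1:−1/2073600 t=2:+1/7257600 = -1/4838400
⇒ 3j(3 7 8; 0 0 0)² = 252/20995, sgn -1
Racah Σ t=0..0: t=0:+1/5748019200 = 1/5748019200
⇒ 3j(3 7 8; 0 -7 7)² = 91/3876, sgn -1
4πI² = N·(3j₀)²·(3jₘ)² = 3087/6137
I = +1·√(0.503015/4π) = 0.20007154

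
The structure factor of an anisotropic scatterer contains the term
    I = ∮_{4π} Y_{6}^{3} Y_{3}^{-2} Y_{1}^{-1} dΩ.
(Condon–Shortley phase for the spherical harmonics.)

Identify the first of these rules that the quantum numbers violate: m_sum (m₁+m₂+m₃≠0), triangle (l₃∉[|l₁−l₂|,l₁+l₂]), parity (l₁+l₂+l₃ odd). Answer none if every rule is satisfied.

triangle

Σmᵢ = 0  ✓
l₃∈[|l₁−l₂|,l₁+l₂]=[3,9], have l₃=1  ✗
Σlᵢ = 10 ⇒ even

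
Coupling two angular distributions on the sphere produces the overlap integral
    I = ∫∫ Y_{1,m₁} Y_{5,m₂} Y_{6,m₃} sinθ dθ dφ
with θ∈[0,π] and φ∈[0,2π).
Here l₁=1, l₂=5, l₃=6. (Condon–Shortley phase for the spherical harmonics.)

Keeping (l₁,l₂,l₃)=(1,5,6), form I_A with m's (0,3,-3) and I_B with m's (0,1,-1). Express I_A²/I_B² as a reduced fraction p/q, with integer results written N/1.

Same 1,5,6: normalisation and zero-m 3j drop out of the ratio.
A: Δ: 0! 2! 10! / 13! → 1/858; sum: t=0:+1/80640 = 1/80640; 3j²(1 5 6; 0 3 -3) = Δ·Π!·Σ² = 9/286  (sign -1)
B: Δ: 0! 2! 10! / 13! → 1/858; sum: t=0:+1/17280 = 1/17280; 3j²(1 5 6; 0 1 -1) = Δ·Π!·Σ² = 35/858  (sign -1)
I_A²/I_B² = (9/286)/(35/858) = 27/35

27/35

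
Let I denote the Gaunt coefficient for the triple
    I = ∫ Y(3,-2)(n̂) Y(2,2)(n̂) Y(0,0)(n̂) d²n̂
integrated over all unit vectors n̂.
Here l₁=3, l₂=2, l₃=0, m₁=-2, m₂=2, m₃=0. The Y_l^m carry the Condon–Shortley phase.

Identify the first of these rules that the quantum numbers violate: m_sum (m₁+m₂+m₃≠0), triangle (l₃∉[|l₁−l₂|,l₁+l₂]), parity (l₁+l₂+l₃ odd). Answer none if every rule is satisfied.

m₁+m₂+m₃ = -2 + 2 + 0 = 0  ✓
triangle: |3−2|=1 ≤ l₃=0 ≤ 3+2=5  ✗
parity: l₁+l₂+l₃ = 5 is odd

triangle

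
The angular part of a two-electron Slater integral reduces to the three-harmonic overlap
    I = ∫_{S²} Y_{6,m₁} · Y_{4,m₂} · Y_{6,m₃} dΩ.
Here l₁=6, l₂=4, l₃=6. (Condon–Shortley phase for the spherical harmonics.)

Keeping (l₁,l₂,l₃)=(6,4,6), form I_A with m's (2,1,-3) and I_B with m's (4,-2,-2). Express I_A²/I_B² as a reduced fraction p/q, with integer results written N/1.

2535/529

l's match ⇒ only the (l;m) 3-j factors differ between A and B.
A: triangle coeff Δ(6,4,6) = 1/15315300; Σ_t [1,4]: t=1:−1/103680 t=2:+1/34560 t=3:−1/120960 t=4:+1/5806080 = 13/1161216; (3j)²=65/5236 [(6 4 6; 2 1 -3)], sign=-1
B: triangle coeff Δ(6,4,6) = 1/15315300; Σ_t [0,2]: t=0:+1/138240 t=1:−1/181440 t=2:+1/3870720 = 23/11612160; (3j)²=529/204204 [(6 4 6; 4 -2 -2)], sign=+1
I_A²/I_B² = (65/5236)/(529/204204) = 2535/529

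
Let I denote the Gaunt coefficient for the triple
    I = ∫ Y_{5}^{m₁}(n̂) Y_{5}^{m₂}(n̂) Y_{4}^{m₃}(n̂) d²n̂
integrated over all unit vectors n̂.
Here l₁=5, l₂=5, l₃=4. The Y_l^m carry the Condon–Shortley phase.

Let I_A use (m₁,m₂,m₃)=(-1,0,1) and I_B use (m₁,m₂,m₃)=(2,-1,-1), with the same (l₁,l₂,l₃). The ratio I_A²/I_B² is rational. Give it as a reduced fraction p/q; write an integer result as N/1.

6/35

Same 5,5,4: normalisation and zero-m 3j drop out of the ratio.
A: Δ: 6! 4! 4! / 15! → 1/3153150; sum: t=2:+1/6912 t=3:−1/864 t=4:+1/1152 t=5:−1/17280 = -7/34560; 3j²(5 5 4; -1 0 1) = Δ·Π!·Σ² = 1/429  (sign +1)
B: Δ: 6! 4! 4! / 15! → 1/3153150; sum: t=0:+1/103680 t=1:−1/2880 t=2:+1/1152 t=3:−1/5184 = 7/20736; 3j²(5 5 4; 2 -1 -1) = Δ·Π!·Σ² = 35/2574  (sign -1)
I_A²/I_B² = (1/429)/(35/2574) = 6/35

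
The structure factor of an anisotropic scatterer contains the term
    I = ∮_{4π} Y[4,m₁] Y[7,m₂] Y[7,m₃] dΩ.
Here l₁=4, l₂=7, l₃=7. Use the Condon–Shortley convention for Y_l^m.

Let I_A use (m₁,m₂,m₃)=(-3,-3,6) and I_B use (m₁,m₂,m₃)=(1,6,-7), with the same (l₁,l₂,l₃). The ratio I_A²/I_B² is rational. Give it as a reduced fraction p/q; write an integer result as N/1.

81/143

Shared (l₁,l₂,l₃)=(4,7,7): N and (l;000)² cancel in I_A²/I_B².
A: Δ = 4!·4!·10!/19! = 1/58198140; Racah Σ t=3..4: t=3:−1/52254720 t=4:+1/522547200 = -1/58060800; ⇒ 3j(4 7 7; -3 -3 6)² = 9/646, sgn +1
B: Δ = 4!·4!·10!/19! = 1/58198140; Racah Σ t=3..3: t=3:−1/522547200 = -1/522547200; ⇒ 3j(4 7 7; 1 6 -7)² = 143/5814, sgn -1
I_A²/I_B² = (9/646)/(143/5814) = 81/143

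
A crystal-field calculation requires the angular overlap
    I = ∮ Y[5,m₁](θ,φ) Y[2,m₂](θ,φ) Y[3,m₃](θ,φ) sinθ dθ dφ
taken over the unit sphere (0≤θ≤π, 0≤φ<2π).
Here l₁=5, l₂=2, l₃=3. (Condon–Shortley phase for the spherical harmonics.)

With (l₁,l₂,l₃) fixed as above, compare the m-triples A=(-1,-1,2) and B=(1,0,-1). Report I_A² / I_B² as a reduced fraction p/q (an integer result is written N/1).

Same 5,2,3: normalisation and zero-m 3j drop out of the ratio.
A: Δ: 4! 6! 0! / 11! → 1/2310; sum: t=1:−1/720 = -1/720; 3j²(5 2 3; -1 -1 2) = Δ·Π!·Σ² = 4/385  (sign +1)
B: Δ: 4! 6! 0! / 11! → 1/2310; sum: t=2:+1/192 = 1/192; 3j²(5 2 3; 1 0 -1) = Δ·Π!·Σ² = 3/77  (sign +1)
I_A²/I_B² = (4/385)/(3/77) = 4/15

4/15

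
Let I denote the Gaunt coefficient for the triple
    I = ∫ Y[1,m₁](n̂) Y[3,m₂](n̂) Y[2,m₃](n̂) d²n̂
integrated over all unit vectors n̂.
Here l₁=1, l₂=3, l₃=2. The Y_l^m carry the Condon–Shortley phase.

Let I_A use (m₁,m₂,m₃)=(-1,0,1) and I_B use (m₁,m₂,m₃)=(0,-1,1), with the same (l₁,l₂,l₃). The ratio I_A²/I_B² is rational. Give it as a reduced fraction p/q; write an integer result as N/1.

3/8

Same 1,3,2: normalisation and zero-m 3j drop out of the ratio.
A: Δ: 2! 0! 4! / 7! → 1/105; sum: t=2:+1/12 = 1/12; 3j²(1 3 2; -1 0 1) = Δ·Π!·Σ² = 1/35  (sign -1)
B: Δ: 2! 0! 4! / 7! → 1/105; sum: t=1:−1/6 = -1/6; 3j²(1 3 2; 0 -1 1) = Δ·Π!·Σ² = 8/105  (sign +1)
I_A²/I_B² = (1/35)/(8/105) = 3/8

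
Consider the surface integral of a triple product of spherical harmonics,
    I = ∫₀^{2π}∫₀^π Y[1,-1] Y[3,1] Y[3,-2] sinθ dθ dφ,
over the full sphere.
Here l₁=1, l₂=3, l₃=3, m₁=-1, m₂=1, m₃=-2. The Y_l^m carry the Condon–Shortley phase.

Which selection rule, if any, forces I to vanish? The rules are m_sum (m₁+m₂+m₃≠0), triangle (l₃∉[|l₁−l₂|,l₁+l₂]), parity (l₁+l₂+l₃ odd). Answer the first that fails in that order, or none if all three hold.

azimuthal sum: -1 + 1 − 2 = -2  ✗
2 ≤ 3 ≤ 4 (triangle on l)
L = 1 + 3 + 3 = 7 (odd)

m_sum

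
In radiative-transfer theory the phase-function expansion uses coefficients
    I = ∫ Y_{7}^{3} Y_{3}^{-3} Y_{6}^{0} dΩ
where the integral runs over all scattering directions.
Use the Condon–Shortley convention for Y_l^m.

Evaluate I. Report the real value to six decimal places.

0.186383

m-sum 0 ✓  L=16 even ✓  4≤6≤10 ✓
Π(2lᵢ+1) = 15×7×13 = 1365
triangle coeff Δ(7,3,6) = 1/2042040
Σ_t [1,3]: t=1:−1/207360 t=2:+1/57600 t=3:−1/207360 = 1/129600
(3j)²=168/12155 [(7 3 6; 0 0 0)], sign=+1
Σ_t [0,0]: t=0:+1/829440 = 1/829440
(3j)²=225/9724 [(7 3 6; 3 -3 0)], sign=+1
⇒ 4πI² = 198450/454597
I = (+1)√(198450/454597/(4π)) = 0.18638345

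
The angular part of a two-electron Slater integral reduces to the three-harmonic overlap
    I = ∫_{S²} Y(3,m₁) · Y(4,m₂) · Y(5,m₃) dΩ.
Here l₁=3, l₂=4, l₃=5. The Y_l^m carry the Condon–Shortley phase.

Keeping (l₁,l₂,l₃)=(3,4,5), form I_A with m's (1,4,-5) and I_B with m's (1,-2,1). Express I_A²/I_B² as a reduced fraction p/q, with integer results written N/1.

5880/1849

Same 3,4,5: normalisation and zero-m 3j drop out of the ratio.
A: Δ: 2! 4! 6! / 13! → 1/180180; sum: t=2:+1/34560 = 1/34560; 3j²(3 4 5; 1 4 -5) = Δ·Π!·Σ² = 14/429  (sign +1)
B: Δ: 2! 4! 6! / 13! → 1/180180; sum: t=0:+1/384 t=1:−1/720 t=2:+1/34560 = 43/34560; 3j²(3 4 5; 1 -2 1) = Δ·Π!·Σ² = 1849/180180  (sign +1)
I_A²/I_B² = (14/429)/(1849/180180) = 5880/1849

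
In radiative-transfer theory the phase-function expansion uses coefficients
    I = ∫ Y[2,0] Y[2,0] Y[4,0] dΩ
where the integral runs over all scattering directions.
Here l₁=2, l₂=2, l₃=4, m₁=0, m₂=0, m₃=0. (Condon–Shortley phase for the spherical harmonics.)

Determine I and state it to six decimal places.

0.241796

Checks pass: Σm=0; 8 even; l₃=4∈[0,4].
(2·2+1)(2·2+1)(2·4+1) = 225
Δ: 0! 4! 4! / 9! → 1/630
sum: t=0:+1/16 = 1/16
3j²(2 2 4; 0 0 0) = Δ·Π!·Σ² = 2/35  (sign +1)
(m-triple is (0,0,0) — same symbol as above.)
combine: 4πI² = 225·2/35·2/35 = 36/49
take √, sign +1: I = 0.24179554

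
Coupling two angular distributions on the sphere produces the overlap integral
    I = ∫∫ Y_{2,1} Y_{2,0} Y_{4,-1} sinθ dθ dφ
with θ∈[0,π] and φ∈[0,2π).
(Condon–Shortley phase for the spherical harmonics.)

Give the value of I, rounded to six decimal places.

-0.220728

m-sum 0 ✓  L=8 even ✓  0≤4≤4 ✓
Π(2lᵢ+1) = 5×5×9 = 225
triangle coeff Δ(2,2,4) = 1/630
Σ_t [0,0]: t=0:+1/16 = 1/16
(3j)²=2/35 [(2 2 4; 0 0 0)], sign=+1
Σ_t [0,0]: t=0:+1/24 = 1/24
(3j)²=1/21 [(2 2 4; 1 0 -1)], sign=-1
⇒ 4πI² = 30/49
I = (-1)√(30/49/(4π)) = -0.22072812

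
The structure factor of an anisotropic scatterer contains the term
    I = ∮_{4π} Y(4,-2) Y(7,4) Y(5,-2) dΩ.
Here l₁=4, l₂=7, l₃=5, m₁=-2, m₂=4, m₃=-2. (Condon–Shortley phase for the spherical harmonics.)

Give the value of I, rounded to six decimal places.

Rules hold: Σm=0, L=16 even, 3≤5≤11.
N = 9·15·11 = 1485
Δ = 6!·2!·8!/17! = 1/6126120
Racah Σ t=2..4: t=2:+1/69120 t=3:−1/20736 t=4:+1/69120 = -1/51840
⇒ 3j(4 7 5; 0 0 0)² = 280/21879, sgn +1
Racah Σ t=4..6: t=4:+1/483840 t=5:−1/172800 t=6:+1/1036800 = -1/362880
⇒ 3j(4 7 5; -2 4 -2)² = 20/1547, sgn +1
4πI² = N·(3j₀)²·(3jₘ)² = 12000/48841
I = +1·√(0.245695/4π) = 0.13982777

0.139828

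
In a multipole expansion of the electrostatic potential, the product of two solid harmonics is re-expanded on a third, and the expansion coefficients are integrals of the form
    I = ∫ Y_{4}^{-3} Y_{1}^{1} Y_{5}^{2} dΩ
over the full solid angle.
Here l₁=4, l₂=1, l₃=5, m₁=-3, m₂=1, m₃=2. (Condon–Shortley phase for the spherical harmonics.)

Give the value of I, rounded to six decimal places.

m-sum 0 ✓  L=10 even ✓  3≤5≤5 ✓
Π(2lᵢ+1) = 9×3×11 = 297
triangle coeff Δ(4,1,5) = 1/495
Σ_t [0,0]: t=0:+1/576 = 1/576
(3j)²=5/99 [(4 1 5; 0 0 0)], sign=-1
Σ_t [0,0]: t=0:+1/10080 = 1/10080
(3j)²=1/165 [(4 1 5; -3 1 2)], sign=-1
⇒ 4πI² = 1/11
I = (+1)√(1/11/(4π)) = 0.08505478

0.085055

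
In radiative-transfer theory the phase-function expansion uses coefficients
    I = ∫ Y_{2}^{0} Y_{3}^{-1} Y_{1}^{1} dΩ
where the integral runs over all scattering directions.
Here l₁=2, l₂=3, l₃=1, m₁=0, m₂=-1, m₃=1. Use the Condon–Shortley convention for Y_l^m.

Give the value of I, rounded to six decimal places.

Rules hold: Σm=0, L=6 even, 1≤1≤5.
N = 5·7·3 = 105
Δ = 4!·0!·2!/7! = 1/105
Racah Σ t=2..2: t=2:+1/4 = 1/4
⇒ 3j(2 3 1; 0 0 0)² = 3/35, sgn -1
Racah Σ t=2..2: t=2:+1/8 = 1/8
⇒ 3j(2 3 1; 0 -1 1)² = 2/35, sgn +1
4πI² = N·(3j₀)²·(3jₘ)² = 18/35
I = -1·√(0.514286/4π) = -0.20230066

-0.202301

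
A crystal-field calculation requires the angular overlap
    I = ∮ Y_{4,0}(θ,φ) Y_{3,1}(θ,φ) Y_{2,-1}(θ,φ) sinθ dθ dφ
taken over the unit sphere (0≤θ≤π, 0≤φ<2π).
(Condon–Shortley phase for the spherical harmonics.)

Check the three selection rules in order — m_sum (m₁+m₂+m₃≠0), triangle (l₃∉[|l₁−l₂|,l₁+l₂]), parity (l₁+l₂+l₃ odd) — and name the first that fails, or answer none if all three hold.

parity

m₁+m₂+m₃ = 0 + 1 − 1 = 0  ✓
triangle: |4−3|=1 ≤ l₃=2 ≤ 4+3=7  ✓
parity: l₁+l₂+l₃ = 9 is odd  ✗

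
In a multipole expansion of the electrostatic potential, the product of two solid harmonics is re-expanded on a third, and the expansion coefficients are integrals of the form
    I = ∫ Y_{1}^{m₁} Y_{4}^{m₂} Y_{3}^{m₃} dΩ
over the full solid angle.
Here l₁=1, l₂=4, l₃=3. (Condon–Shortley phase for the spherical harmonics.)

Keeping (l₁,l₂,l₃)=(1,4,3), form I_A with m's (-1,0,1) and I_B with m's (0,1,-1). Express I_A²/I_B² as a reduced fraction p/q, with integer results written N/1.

2/5

Shared (l₁,l₂,l₃)=(1,4,3): N and (l;000)² cancel in I_A²/I_B².
A: Δ = 2!·0!·6!/9! = 1/252; Racah Σ t=2..2: t=2:+1/96 = 1/96; ⇒ 3j(1 4 3; -1 0 1)² = 1/42, sgn +1
B: Δ = 2!·0!·6!/9! = 1/252; Racah Σ t=1..1: t=1:−1/48 = -1/48; ⇒ 3j(1 4 3; 0 1 -1)² = 5/84, sgn -1
I_A²/I_B² = (1/42)/(5/84) = 2/5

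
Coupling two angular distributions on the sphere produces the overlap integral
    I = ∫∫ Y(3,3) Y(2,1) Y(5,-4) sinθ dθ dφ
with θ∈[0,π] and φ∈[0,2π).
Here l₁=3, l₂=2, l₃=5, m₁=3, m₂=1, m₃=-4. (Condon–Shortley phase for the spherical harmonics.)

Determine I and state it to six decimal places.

0.219610

m-sum 0 ✓  L=10 even ✓  1≤5≤5 ✓
Π(2lᵢ+1) = 7×5×11 = 385
triangle coeff Δ(3,2,5) = 1/2310
Σ_t [0,0]: t=0:+1/144 = 1/144
(3j)²=10/231 [(3 2 5; 0 0 0)], sign=-1
Σ_t [0,0]: t=0:+1/4320 = 1/4320
(3j)²=2/55 [(3 2 5; 3 1 -4)], sign=-1
⇒ 4πI² = 20/33
I = (+1)√(20/33/(4π)) = 0.21961050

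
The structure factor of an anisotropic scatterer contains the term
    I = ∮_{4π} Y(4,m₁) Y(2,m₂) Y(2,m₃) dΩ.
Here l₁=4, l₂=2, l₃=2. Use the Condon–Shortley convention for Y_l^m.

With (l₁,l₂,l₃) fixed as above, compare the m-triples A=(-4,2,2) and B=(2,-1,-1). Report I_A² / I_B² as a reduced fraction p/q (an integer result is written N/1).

7/4

Same 4,2,2: normalisation and zero-m 3j drop out of the ratio.
A: Δ: 4! 4! 0! / 9! → 1/630; sum: t=4:+1/576 = 1/576; 3j²(4 2 2; -4 2 2) = Δ·Π!·Σ² = 1/9  (sign +1)
B: Δ: 4! 4! 0! / 9! → 1/630; sum: t=1:−1/36 = -1/36; 3j²(4 2 2; 2 -1 -1) = Δ·Π!·Σ² = 4/63  (sign +1)
I_A²/I_B² = (1/9)/(4/63) = 7/4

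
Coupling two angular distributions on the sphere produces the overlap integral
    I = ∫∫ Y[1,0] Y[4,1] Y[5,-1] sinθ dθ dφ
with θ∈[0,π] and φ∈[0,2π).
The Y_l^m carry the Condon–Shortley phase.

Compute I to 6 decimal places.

-0.240571

Rules hold: Σm=0, L=10 even, 3≤5≤5.
N = 3·9·11 = 297
Δ = 0!·2!·8!/11! = 1/495
Racah Σ t=0..0: t=0:+1/576 = 1/576
⇒ 3j(1 4 5; 0 0 0)² = 5/99, sgn -1
Racah Σ t=0..0: t=0:+1/720 = 1/720
⇒ 3j(1 4 5; 0 1 -1)² = 8/165, sgn +1
4πI² = N·(3j₀)²·(3jₘ)² = 8/11
I = -1·√(0.727273/4π) = -0.24057125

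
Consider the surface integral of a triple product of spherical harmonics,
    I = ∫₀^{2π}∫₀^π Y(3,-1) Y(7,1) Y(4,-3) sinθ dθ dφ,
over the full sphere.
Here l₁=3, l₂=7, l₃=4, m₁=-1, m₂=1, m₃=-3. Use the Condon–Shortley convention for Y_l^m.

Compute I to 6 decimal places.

Σmᵢ = -3 ≠ 0, so the φ-integral vanishes; I = 0

0.000000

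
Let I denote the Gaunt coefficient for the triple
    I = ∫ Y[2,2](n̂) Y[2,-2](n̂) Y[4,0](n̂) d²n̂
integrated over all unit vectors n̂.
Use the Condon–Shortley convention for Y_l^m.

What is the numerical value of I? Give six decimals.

Checks pass: Σm=0; 8 even; l₃=4∈[0,4].
(2·2+1)(2·2+1)(2·4+1) = 225
Δ: 0! 4! 4! / 9! → 1/630
sum: t=0:+1/16 = 1/16
3j²(2 2 4; 0 0 0) = Δ·Π!·Σ² = 2/35  (sign +1)
sum: t=0:+1/576 = 1/576
3j²(2 2 4; 2 -2 0) = Δ·Π!·Σ² = 1/630  (sign +1)
combine: 4πI² = 225·2/35·1/630 = 1/49
take √, sign +1: I = 0.04029926

0.040299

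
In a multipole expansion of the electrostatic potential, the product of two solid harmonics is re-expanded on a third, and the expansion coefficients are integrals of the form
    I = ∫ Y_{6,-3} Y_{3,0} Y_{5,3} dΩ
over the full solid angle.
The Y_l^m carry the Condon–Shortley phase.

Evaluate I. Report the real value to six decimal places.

0.036034

m-sum 0 ✓  L=14 even ✓  3≤5≤9 ✓
Π(2lᵢ+1) = 13×7×11 = 1001
triangle coeff Δ(6,3,5) = 1/675675
Σ_t [1,3]: t=1:−1/8640 t=2:+1/2304 t=3:−1/8640 = 7/34560
(3j)²=7/429 [(6 3 5; 0 0 0)], sign=-1
Σ_t [1,3]: t=1:−1/483840 t=2:+1/20160 t=3:−1/17280 = -1/96768
(3j)²=1/1001 [(6 3 5; -3 0 3)], sign=-1
⇒ 4πI² = 7/429
I = (+1)√(7/429/(4π)) = 0.03603425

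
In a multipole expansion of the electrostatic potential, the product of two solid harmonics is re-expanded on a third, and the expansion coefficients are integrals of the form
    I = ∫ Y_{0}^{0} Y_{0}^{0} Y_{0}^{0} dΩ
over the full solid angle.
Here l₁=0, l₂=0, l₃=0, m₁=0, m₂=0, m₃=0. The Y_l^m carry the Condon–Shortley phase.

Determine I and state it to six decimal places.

0.282095

Rules hold: Σm=0, L=0 even, 0≤0≤0.
N = 1·1·1 = 1
Δ = 0!·0!·0!/1! = 1/1
Racah Σ t=0..0: t=0:+1/1 = 1/1
⇒ 3j(0 0 0; 0 0 0)² = 1/1, sgn +1
(m-triple is (0,0,0) — same symbol as above.)
4πI² = N·(3j₀)²·(3jₘ)² = 1/1
I = +1·√(1/4π) = 0.28209479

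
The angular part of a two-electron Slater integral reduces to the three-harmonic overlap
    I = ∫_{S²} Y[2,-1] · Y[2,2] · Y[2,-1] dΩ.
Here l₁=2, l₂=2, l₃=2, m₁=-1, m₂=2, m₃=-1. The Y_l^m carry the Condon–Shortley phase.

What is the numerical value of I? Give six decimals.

Rules hold: Σm=0, L=6 even, 0≤2≤4.
N = 5·5·5 = 125
Δ = 2!·2!·2!/7! = 1/630
Racah Σ t=0..2: t=0:+1/8 t=1:−1/1 t=2:+1/8 = -3/4
⇒ 3j(2 2 2; 0 0 0)² = 2/35, sgn -1
Racah Σ t=2..2: t=2:+1/4 = 1/4
⇒ 3j(2 2 2; -1 2 -1)² = 3/35, sgn -1
4πI² = N·(3j₀)²·(3jₘ)² = 30/49
I = +1·√(0.612245/4π) = 0.22072812

0.220728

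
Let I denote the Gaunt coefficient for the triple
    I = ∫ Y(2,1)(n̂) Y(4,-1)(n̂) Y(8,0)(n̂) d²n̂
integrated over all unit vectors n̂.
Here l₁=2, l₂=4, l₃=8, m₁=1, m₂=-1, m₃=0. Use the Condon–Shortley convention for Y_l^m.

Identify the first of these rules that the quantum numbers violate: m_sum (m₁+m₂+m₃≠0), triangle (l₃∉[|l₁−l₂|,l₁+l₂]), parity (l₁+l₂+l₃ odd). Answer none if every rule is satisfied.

triangle

azimuthal sum: 1 − 1 + 0 = 0  ✓
2 ≤ 8 ≤ 6 (triangle on l)  ✗
L = 2 + 4 + 8 = 14 (even)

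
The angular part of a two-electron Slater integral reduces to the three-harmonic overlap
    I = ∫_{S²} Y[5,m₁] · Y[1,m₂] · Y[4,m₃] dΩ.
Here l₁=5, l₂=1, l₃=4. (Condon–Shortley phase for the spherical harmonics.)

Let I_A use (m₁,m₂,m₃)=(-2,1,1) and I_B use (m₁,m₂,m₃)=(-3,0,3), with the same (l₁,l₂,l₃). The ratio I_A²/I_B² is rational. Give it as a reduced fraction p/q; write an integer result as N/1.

Same 5,1,4: normalisation and zero-m 3j drop out of the ratio.
A: Δ: 2! 8! 0! / 11! → 1/495; sum: t=2:+1/1440 = 1/1440; 3j²(5 1 4; -2 1 1) = Δ·Π!·Σ² = 7/165  (sign -1)
B: Δ: 2! 8! 0! / 11! → 1/495; sum: t=1:−1/5040 = -1/5040; 3j²(5 1 4; -3 0 3) = Δ·Π!·Σ² = 16/495  (sign +1)
I_A²/I_B² = (7/165)/(16/495) = 21/16

21/16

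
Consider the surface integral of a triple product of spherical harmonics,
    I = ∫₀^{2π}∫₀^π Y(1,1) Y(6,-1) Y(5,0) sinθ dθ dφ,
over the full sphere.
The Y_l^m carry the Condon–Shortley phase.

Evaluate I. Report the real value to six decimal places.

-0.187239

m-sum 0 ✓  L=12 even ✓  5≤5≤7 ✓
Π(2lᵢ+1) = 3×13×11 = 429
triangle coeff Δ(1,6,5) = 1/858
Σ_t [1,1]: t=1:−1/14400 = -1/14400
(3j)²=6/143 [(1 6 5; 0 0 0)], sign=+1
Σ_t [0,0]: t=0:+1/28800 = 1/28800
(3j)²=7/286 [(1 6 5; 1 -1 0)], sign=-1
⇒ 4πI² = 63/143
I = (-1)√(63/143/(4π)) = -0.18723944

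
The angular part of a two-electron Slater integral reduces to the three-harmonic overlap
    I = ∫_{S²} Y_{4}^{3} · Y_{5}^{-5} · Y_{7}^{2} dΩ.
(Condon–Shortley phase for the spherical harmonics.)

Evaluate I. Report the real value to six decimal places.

-0.045821

m-sum 0 ✓  L=16 even ✓  1≤7≤9 ✓
Π(2lᵢ+1) = 9×11×15 = 1485
triangle coeff Δ(4,5,7) = 1/6126120
Σ_t [0,2]: t=0:+1/69120 t=1:−1/20736 t=2:+1/69120 = -1/51840
(3j)²=280/21879 [(4 5 7; 0 0 0)], sign=+1
Σ_t [0,0]: t=0:+1/9676800 = 1/9676800
(3j)²=27/19448 [(4 5 7; 3 -5 2)], sign=-1
⇒ 4πI² = 14175/537251
I = (-1)√(14175/537251/(4π)) = -0.04582136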